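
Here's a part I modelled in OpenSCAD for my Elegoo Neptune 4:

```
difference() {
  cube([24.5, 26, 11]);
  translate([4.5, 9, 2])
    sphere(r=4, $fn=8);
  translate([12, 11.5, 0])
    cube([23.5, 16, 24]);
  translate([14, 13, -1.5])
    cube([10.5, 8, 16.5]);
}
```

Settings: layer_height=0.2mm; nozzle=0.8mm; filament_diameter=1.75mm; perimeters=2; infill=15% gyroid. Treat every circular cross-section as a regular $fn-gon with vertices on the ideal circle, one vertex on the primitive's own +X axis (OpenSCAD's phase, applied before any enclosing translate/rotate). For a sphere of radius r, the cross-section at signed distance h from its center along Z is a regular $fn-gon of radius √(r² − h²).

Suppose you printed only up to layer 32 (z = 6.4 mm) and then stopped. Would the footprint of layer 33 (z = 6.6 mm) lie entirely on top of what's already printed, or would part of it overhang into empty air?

entirely on top

Compare the two slices. At z = 6.4: the cube is present — its section is the full 24.5×26 rectangle (area 637.00 mm²); the sphere at (4.5, 9) is not intersected at this z (|z−center|=4.400 > r=4); the cube at (12, 11.5) is present — its section is the full 23.5×16 rectangle (area 376.00 mm²); the cube at (14, 13) is present — its section is the full 10.5×8 rectangle (area 84.00 mm²); After the difference (first − rest): starting from the 24.5×26 cube (637.00 mm²), the 23.5×16 cube at (12, 11.5) partially overlaps it — only the 181.25 mm² overlap (of its 376.00 mm²) is removed, clipping the outline; the 10.5×8 cube at (14, 13) misses the remaining region (no effect) — area = 455.75 mm². At z = 6.6: the cube (footprint 24.5×26) is included at this height (area 637.00 mm²); the sphere at (4.5, 9) does not reach this height (|z−center|=4.600 > r=4); the cube at (12, 11.5) is present — its section is the full 23.5×16 rectangle (area 376.00 mm²); the 10.5×8 cube at (14, 13) contributes its full rectangle (area 84.00 mm²); Taking the first minus the rest: starting from the 24.5×26 cube (637.00 mm²), the 23.5×16 cube at (12, 11.5) partially overlaps it — only the 181.25 mm² overlap (of its 376.00 mm²) is removed, clipping the outline; the 10.5×8 cube at (14, 13) misses the remaining region (no effect) — area = 455.75 mm². Checking containment: the cross-section at z = 6.6 is a subset of the cross-section at z = 6.4.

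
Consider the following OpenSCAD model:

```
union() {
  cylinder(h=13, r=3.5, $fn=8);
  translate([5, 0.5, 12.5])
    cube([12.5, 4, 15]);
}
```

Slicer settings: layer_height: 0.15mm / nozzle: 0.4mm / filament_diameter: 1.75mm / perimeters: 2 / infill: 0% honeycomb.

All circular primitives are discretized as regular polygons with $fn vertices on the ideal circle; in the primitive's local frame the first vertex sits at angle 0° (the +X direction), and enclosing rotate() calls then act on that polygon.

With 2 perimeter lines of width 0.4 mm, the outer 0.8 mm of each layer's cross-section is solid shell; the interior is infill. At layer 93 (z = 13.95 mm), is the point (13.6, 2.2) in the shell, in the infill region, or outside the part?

infill

At z = 13.95 mm: the cylinder is absent (z outside [0, 13]); the cube at (5, 0.5) (footprint 12.5×4) is included at this height; Merging all regions: only the 12.5×4 cube at (5, 0.5) is present, so the union is just that shape — 1 connected region. Overall, the cross-section is a single solid region. The nearest boundary edge runs (5.00, 0.50)→(17.50, 0.50); distance from the point to it = 1.70 mm. The point is inside the cross-section and 1.70 mm from the nearest boundary — more than the 0.8 mm shell width (2 × 0.4), so it's in the infill interior.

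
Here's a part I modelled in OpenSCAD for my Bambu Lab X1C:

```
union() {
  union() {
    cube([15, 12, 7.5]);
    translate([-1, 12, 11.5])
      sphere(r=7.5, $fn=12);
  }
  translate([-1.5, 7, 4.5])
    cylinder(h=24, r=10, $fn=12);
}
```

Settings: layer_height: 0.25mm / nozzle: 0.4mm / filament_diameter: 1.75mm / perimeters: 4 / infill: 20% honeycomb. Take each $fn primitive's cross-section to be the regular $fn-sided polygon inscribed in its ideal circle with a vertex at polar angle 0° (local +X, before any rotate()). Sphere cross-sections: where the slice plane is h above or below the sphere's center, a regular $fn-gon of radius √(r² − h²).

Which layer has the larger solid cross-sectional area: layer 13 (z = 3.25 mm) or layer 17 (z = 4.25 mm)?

layer 17 (z = 4.25 mm)

Layer 13 (z = 3.25): the 15×12 cube contributes its full rectangle (area 180.00 mm²); the sphere at (-1, 12) does not reach this height (|z−center|=8.250 > r=7.5); Combining (union): only the 15×12 cube is present, so the union is just that shape — area = 180.00 mm²; the cylinder at (-1.5, 7) does not reach this height (z outside [4.5, 28.5]); Merging all regions: only the result so far is present, so the union is just that shape — area = 180.00 mm². So its area = 180.00 mm². Layer 17 (z = 4.25): the cube (footprint 15×12) is included at this height (area 180.00 mm²); the sphere at (-1, 12): section is a regular 12-gon, circumradius = √(r²−h²) = √(7.5²−7.25²) = 1.920 (area = (12/2)·1.920²·sin(360°/12) = 11.06 mm²); Taking the union: the regions partially overlap — summed areas 191.06 mm² minus the doubly-counted overlap 0.98 mm² gives 190.08 mm² — area = 190.08 mm²; the cylinder at (-1.5, 7) is not intersected at this z (z outside [4.5, 28.5]); Combining (union): only that combined region is present, so the union is just that shape — area = 190.08 mm². So its area = 190.08 mm². Layer 17 is larger (190.08 vs 180.00 mm²).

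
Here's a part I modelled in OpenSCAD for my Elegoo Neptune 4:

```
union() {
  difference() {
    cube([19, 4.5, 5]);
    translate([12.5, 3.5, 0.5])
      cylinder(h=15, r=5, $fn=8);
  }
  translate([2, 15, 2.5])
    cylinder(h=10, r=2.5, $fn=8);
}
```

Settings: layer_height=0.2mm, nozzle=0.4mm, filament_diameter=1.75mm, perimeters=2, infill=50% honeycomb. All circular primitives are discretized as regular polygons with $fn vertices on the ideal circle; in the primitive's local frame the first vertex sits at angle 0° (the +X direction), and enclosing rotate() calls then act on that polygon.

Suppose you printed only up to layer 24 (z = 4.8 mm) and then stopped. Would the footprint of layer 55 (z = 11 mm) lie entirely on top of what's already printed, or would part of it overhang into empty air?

entirely on top

Compare the two slices. At z = 4.8: the 19×4.5 cube contributes its full rectangle (area 85.50 mm²); the r=5 cylinder at (12.5, 3.5) gives a regular 8-gon of circumradius 5 (constant along its height) (area = (8/2)·5.000²·sin(360°/8) = 70.71 mm²); Taking the first minus the rest: starting from the 19×4.5 cube (85.50 mm²), the r=5 cylinder at (12.5, 3.5) partially overlaps it — only the 39.51 mm² overlap (of its 70.71 mm²) is removed, clipping the outline — area = 45.99 mm²; the r=2.5 cylinder at (2, 15) gives a regular 8-gon of circumradius 2.5 (constant along its height) (area = (8/2)·2.500²·sin(360°/8) = 17.68 mm²); Taking the union: the 2 present regions are separate (no shared area or edge), so areas and boundary lengths simply add and each stays a separate island — area = 63.67 mm². At z = 11: the cube is absent (z outside [0, 5]); the r=5 cylinder at (12.5, 3.5) gives a regular 8-gon of circumradius 5 (constant along its height) (area = (8/2)·5.000²·sin(360°/8) = 70.71 mm²); Subtracting the remaining from the first: the first operand is absent here, so nothing remains; the r=2.5 cylinder at (2, 15) gives a regular 8-gon of circumradius 2.5 (constant along its height) (area = (8/2)·2.500²·sin(360°/8) = 17.68 mm²); Merging all regions: only the r=2.5 cylinder at (2, 15) is present, so the union is just that shape — area = 17.68 mm². Checking containment: the cross-section at z = 11 is a subset of the cross-section at z = 4.8.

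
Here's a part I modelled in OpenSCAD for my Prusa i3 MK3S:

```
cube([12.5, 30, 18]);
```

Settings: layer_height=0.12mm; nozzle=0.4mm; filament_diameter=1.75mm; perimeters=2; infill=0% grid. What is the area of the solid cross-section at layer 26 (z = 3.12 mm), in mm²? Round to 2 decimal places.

375.00 mm²

At z = 3.12 mm: the cube is present — its section is the full 12.5×30 rectangle (area 375.00 mm²). Overall, the cross-section is a single solid region. Net area = 375.00 mm².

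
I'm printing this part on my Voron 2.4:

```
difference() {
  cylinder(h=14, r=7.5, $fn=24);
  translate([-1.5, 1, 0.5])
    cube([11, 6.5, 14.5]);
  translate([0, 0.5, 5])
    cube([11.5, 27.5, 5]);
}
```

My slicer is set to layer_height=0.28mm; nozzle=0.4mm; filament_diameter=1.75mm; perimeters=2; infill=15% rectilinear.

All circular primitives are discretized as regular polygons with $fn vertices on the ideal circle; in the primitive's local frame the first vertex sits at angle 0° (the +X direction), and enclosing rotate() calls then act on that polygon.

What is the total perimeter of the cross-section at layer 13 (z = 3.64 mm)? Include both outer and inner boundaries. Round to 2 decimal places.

49.91 mm

At z = 3.64 mm: the r=7.5 cylinder gives a regular 24-gon of circumradius 7.5 (constant along its height) (perimeter = 2·24·7.500·sin(180°/24) = 46.99 mm); the 11×6.5 cube at (-1.5, 1) contributes its full rectangle (perimeter 35.00 mm); the cube at (0, 0.5) is absent (z outside [5, 10]); Taking the first minus the rest: starting from the r=7.5 cylinder, the 11×6.5 cube at (-1.5, 1) partially overlaps it — only the 45.84 mm² overlap (of its 71.50 mm²) is removed, clipping the outline — boundary = 49.91 mm. Overall, the cross-section is a single solid region. Total boundary length (outer) = 49.91 mm.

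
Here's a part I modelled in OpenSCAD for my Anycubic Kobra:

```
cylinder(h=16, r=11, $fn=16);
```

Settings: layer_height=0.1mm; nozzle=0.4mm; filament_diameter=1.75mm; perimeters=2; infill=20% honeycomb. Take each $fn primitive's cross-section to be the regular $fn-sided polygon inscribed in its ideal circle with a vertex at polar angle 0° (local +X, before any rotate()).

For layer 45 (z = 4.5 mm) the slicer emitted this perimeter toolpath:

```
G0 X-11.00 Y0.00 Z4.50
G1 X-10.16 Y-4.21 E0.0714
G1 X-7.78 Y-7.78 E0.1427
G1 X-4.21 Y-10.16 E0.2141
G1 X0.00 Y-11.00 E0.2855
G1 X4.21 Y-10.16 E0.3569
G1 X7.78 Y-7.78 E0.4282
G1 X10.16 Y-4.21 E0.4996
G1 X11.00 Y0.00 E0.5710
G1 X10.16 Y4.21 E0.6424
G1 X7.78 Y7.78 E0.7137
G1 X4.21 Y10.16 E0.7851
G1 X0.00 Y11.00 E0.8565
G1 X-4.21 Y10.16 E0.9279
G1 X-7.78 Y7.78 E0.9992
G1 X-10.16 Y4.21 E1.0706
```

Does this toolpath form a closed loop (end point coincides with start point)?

no

Start point (G0): (-11.00, 0.00). End point (last G1): the path does not return to the start — open.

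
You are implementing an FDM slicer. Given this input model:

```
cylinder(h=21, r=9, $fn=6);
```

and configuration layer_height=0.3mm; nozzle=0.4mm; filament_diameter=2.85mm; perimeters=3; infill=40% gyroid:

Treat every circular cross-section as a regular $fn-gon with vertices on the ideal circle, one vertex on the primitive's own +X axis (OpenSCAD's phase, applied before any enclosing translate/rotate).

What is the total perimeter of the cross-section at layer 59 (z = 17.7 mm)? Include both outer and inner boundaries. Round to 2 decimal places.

54.00 mm

At z = 17.7 mm: the cylinder: section is a regular 6-gon, circumradius r=9 (perimeter = 2·6·9.000·sin(180°/6) = 54.00 mm). Overall, the cross-section is a single solid region. Total boundary length (outer) = 54.00 mm.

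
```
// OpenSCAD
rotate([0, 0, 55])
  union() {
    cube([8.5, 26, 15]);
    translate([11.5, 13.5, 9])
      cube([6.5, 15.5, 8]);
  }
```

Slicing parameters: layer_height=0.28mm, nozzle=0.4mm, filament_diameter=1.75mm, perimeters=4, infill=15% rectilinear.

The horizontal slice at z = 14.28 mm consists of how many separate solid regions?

At z = 14.28 mm: the cube is present — its section is the full 8.5×26 rectangle; the cube at (11.5, 13.5) (footprint 6.5×15.5) is included at this height; Combining (union): the 2 present regions are separate (no shared area or edge), so areas and boundary lengths simply add and each stays a separate island — 2 connected regions; (rotated 55° about Z; rotation is an isometry so areas/perimeters/island counts are preserved). The result has 2 disconnected regions.

2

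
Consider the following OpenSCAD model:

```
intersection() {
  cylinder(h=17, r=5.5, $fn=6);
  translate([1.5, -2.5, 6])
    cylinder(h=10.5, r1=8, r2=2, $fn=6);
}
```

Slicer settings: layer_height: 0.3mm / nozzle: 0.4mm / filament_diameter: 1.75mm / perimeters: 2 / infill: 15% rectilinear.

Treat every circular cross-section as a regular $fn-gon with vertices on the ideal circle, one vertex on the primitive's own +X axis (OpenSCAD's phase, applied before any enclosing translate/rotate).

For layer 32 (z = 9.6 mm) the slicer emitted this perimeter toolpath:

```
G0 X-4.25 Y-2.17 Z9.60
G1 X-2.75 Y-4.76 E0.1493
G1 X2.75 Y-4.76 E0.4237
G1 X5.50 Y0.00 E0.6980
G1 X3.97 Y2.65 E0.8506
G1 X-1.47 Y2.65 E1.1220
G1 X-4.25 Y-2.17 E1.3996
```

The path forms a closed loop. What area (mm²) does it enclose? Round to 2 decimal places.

55.03 mm²

Apply the shoelace formula to the sequence of (X, Y) vertices; enclosed area = 55.03 mm².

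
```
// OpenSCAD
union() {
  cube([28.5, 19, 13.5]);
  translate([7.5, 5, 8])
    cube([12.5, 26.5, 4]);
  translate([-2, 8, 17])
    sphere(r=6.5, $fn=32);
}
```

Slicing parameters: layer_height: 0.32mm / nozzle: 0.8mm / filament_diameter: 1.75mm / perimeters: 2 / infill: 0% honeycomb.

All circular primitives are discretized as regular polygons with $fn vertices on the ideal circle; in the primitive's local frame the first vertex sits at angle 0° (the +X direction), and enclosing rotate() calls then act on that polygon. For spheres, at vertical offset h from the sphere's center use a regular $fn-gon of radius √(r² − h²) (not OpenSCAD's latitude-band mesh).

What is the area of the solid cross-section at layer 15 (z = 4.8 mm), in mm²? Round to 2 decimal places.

541.50 mm²

At z = 4.8 mm: the 28.5×19 cube contributes its full rectangle (area 541.50 mm²); the cube at (7.5, 5) does not reach this height (z outside [8, 12]); the sphere at (-2, 8) does not reach this height (|z−center|=12.200 > r=6.5); Merging all regions: only the 28.5×19 cube is present, so the union is just that shape — area = 541.50 mm². Overall, the cross-section is a single solid region. Net area = 541.50 mm².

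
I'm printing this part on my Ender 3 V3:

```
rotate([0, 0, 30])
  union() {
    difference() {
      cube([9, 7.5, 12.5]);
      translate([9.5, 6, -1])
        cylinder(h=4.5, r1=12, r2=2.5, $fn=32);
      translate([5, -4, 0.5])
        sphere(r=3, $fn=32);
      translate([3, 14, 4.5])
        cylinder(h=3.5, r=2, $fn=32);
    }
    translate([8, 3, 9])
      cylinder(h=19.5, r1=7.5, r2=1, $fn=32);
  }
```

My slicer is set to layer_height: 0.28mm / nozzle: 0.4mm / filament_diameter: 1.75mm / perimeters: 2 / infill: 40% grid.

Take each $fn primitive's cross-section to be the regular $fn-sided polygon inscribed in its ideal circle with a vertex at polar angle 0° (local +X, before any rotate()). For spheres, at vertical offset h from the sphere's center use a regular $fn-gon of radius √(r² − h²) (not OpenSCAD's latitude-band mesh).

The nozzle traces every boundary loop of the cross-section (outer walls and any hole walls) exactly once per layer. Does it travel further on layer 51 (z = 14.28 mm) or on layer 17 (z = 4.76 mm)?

Layer 51 (z = 14.28): the cube does not reach this height (z outside [0, 12.5]); the cone at (9.5, 6) is not intersected at this z (z outside [-1, 3.5]); the sphere at (5, -4) is not intersected at this z (|z−center|=13.780 > r=3); the cylinder at (3, 14) is not intersected at this z (z outside [4.5, 8]); Taking the first minus the rest: the first operand is absent here, so nothing remains; the cone at (8, 3): at t=0.271 of its height the radius interpolates to r₁+(r₂−r₁)t = 5.740, giving a regular 32-gon of that circumradius (perimeter = 2·32·5.740·sin(180°/32) = 36.01 mm); Combining (union): only the cone at (8, 3) is present, so the union is just that shape — boundary = 36.01 mm; (whole slice rotated 30° about Z — lengths, areas and connectivity unchanged). So its perimeter = 36.01 mm. Layer 17 (z = 4.76): the cube (footprint 9×7.5) is included at this height (perimeter 33.00 mm); the cone at (9.5, 6) does not reach this height (z outside [-1, 3.5]); the sphere at (5, -4) does not reach this height (|z−center|=4.260 > r=3); the cylinder at (3, 14): section is a regular 32-gon, circumradius r=2 (perimeter = 2·32·2.000·sin(180°/32) = 12.55 mm); After the difference (first − rest): starting from the 9×7.5 cube, the r=2 cylinder at (3, 14) misses the remaining region (no effect) — boundary = 33.00 mm; the cone at (8, 3) does not reach this height (z outside [9, 28.5]); Taking the union: only the result so far is present, so the union is just that shape — boundary = 33.00 mm; (whole slice rotated 30° about Z — lengths, areas and connectivity unchanged). So its perimeter = 33.00 mm. Layer 51 is larger (36.01 vs 33.00 mm).

layer 51 (z = 14.28 mm)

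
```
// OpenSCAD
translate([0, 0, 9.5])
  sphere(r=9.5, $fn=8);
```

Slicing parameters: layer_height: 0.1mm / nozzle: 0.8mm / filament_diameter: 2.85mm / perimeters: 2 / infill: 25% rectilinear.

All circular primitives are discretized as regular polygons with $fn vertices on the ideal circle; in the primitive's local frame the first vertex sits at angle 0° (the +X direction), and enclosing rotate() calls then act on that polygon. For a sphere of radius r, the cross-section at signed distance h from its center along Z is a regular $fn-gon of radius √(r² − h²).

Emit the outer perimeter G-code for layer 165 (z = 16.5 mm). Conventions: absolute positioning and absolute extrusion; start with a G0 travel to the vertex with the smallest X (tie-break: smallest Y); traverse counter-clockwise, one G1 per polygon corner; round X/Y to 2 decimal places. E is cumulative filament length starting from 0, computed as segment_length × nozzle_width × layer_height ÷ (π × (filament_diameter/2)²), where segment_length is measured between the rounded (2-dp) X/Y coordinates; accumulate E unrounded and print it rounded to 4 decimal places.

G0 X-6.42 Y0.00 Z16.50
G1 X-4.54 Y-4.54 E0.0616
G1 X0.00 Y-6.42 E0.1232
G1 X4.54 Y-4.54 E0.1849
G1 X6.42 Y0.00 E0.2465
G1 X4.54 Y4.54 E0.3081
G1 X0.00 Y6.42 E0.3697
G1 X-4.54 Y4.54 E0.4314
G1 X-6.42 Y0.00 E0.4930

At z = 16.5 mm: the sphere: section is a regular 8-gon, circumradius = √(r²−h²) = √(9.5²−7²) = 6.423. The outline is a single polygon with 8 vertices. Extrusion per mm of travel: 0.8 × 0.1 / (π × 1.425²) = 0.012540. Accumulating E over each segment gives final E = 0.4930.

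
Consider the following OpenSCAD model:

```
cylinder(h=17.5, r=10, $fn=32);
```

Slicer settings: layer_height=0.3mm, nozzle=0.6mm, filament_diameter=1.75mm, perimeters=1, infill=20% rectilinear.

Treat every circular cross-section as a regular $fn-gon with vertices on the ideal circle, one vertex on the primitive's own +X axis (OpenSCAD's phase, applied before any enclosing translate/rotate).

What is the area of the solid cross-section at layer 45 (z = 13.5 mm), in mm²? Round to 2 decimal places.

At z = 13.5 mm: the r=10 cylinder gives a regular 32-gon of circumradius 10 (constant along its height) (area = (32/2)·10.000²·sin(360°/32) = 312.14 mm²). Overall, the cross-section is a single solid region. Net area = 312.14 mm².

312.14 mm²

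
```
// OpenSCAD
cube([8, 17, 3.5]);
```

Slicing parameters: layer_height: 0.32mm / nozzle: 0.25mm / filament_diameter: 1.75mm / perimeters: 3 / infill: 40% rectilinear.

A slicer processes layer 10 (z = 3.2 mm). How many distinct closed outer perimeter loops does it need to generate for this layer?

At z = 3.2 mm: the cube (footprint 8×17) is included at this height. The result has 1 disconnected region.

1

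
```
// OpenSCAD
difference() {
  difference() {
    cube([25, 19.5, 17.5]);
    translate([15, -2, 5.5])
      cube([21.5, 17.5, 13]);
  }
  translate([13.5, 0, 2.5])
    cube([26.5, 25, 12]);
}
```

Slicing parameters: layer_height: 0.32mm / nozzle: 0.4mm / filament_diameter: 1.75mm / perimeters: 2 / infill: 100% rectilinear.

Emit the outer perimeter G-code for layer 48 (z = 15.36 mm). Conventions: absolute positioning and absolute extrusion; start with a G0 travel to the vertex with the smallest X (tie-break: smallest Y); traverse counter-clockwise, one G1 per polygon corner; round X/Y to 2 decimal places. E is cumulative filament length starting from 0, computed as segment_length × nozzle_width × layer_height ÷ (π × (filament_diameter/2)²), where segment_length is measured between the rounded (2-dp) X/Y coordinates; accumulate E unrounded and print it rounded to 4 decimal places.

G0 X0.00 Y0.00 Z15.36
G1 X15.00 Y0.00 E0.7982
G1 X15.00 Y15.50 E1.6231
G1 X25.00 Y15.50 E2.1553
G1 X25.00 Y19.50 E2.3681
G1 X0.00 Y19.50 E3.6985
G1 X0.00 Y0.00 E4.7362

At z = 15.36 mm: the cube is present — its section is the full 25×19.5 rectangle; the 21.5×17.5 cube at (15, -2) contributes its full rectangle; Subtracting the remaining from the first: starting from the 25×19.5 cube, the 21.5×17.5 cube at (15, -2) partially overlaps it — only the 155.00 mm² overlap (of its 376.25 mm²) is removed, clipping the outline — 1 connected region; the cube at (13.5, 0) does not reach this height (z outside [2.5, 14.5]); Taking the first minus the rest: none of the subtracted shapes is present at this height, so that combined region is unchanged — 1 connected region. The outline is a single polygon with 6 vertices. Extrusion per mm of travel: 0.4 × 0.32 / (π × 0.875²) = 0.053216. Accumulating E over each segment gives final E = 4.7362.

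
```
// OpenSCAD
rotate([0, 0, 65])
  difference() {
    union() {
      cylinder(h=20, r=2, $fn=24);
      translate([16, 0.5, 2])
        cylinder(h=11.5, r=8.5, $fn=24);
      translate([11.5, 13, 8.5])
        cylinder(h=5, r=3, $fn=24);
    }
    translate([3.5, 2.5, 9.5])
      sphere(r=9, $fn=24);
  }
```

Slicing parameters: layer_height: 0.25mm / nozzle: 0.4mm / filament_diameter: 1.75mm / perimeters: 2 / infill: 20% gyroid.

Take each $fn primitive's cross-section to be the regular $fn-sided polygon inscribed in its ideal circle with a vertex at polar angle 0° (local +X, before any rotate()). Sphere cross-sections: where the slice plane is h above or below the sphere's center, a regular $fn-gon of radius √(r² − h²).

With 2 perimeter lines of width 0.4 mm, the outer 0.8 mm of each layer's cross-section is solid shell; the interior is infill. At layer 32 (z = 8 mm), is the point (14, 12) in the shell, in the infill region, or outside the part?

At z = 8 mm: the r=2 cylinder gives a regular 24-gon of circumradius 2 (constant along its height); the cylinder at (16, 0.5): section is a regular 24-gon, circumradius r=8.5; the cylinder at (11.5, 13) is not intersected at this z (z outside [8.5, 13.5]); Merging all regions: the 2 present regions are separate (no shared area or edge), so areas and boundary lengths simply add and each stays a separate island — 2 connected regions; the r=9 sphere at (3.5, 2.5) contributes a regular 24-gon of circumradius √(9²−1.5²) = 8.874; After the difference (first − rest): starting from the result so far, the r=9 sphere at (3.5, 2.5) partially overlaps it — only the 49.70 mm² overlap (of its 244.58 mm²) is removed, clipping the outline — 1 connected region; (whole slice rotated 65° about Z — lengths, areas and connectivity unchanged). Overall, the cross-section is a single solid region. Undo the 65° rotation: the query point maps to (16.792, -7.617) in the un-rotated model frame. The nearest boundary edge runs (18.20, -7.71)→(16.00, -8.00); distance from the point to it = 0.28 mm. The point is inside the cross-section, 0.28 mm from the nearest boundary — within the 0.8 mm shell band (2 × 0.4).

shell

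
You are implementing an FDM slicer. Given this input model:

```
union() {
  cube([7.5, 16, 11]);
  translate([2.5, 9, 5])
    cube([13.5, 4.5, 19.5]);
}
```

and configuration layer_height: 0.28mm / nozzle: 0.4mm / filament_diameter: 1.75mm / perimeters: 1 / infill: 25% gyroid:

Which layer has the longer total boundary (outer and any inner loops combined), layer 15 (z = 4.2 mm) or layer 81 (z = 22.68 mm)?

Layer 15 (z = 4.2): the cube is present — its section is the full 7.5×16 rectangle (perimeter 47.00 mm); the cube at (2.5, 9) does not reach this height (z outside [5, 24.5]); Merging all regions: only the 7.5×16 cube is present, so the union is just that shape — boundary = 47.00 mm. So its perimeter = 47.00 mm. Layer 81 (z = 22.68): the cube is not intersected at this z (z outside [0, 11]); the cube at (2.5, 9) (footprint 13.5×4.5) is included at this height (perimeter 36.00 mm); Combining (union): only the 13.5×4.5 cube at (2.5, 9) is present, so the union is just that shape — boundary = 36.00 mm. So its perimeter = 36.00 mm. Layer 15 is larger (47.00 vs 36.00 mm).

layer 15 (z = 4.2 mm)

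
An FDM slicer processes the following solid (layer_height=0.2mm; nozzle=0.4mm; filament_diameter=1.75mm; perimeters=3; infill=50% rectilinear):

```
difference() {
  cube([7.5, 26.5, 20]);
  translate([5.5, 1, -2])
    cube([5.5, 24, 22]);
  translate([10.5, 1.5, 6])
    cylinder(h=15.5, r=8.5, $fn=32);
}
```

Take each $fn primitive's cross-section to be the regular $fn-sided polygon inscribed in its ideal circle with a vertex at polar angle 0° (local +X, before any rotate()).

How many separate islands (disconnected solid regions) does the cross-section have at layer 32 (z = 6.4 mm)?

1

At z = 6.4 mm: the 7.5×26.5 cube contributes its full rectangle; the cube at (5.5, 1) (footprint 5.5×24) is included at this height; the r=8.5 cylinder at (10.5, 1.5) contributes a regular 32-gon of circumradius 8.5; Subtracting the remaining from the first: starting from the 7.5×26.5 cube, the 5.5×24 cube at (5.5, 1) partially overlaps it — only the 48.00 mm² overlap (of its 132.00 mm²) is removed, clipping the outline; the r=8.5 cylinder at (10.5, 1.5) partially overlaps it — only the 23.76 mm² overlap (of its 225.52 mm²) is removed, clipping the outline — 1 connected region. Overall, the cross-section is a single solid region. Island count = 1.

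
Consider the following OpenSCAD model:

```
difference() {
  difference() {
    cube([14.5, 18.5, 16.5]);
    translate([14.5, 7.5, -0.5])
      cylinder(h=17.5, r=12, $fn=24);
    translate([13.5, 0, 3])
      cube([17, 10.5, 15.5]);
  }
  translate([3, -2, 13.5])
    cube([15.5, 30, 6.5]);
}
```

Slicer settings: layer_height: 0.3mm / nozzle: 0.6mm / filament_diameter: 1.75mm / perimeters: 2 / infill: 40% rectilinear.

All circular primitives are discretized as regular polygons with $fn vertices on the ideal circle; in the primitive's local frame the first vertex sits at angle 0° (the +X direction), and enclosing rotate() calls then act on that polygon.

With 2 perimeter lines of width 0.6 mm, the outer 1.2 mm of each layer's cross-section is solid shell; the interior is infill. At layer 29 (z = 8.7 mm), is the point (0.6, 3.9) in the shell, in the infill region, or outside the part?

At z = 8.7 mm: the 14.5×18.5 cube contributes its full rectangle; the r=12 cylinder at (14.5, 7.5) gives a regular 24-gon of circumradius 12 (constant along its height); the cube at (13.5, 0) (footprint 17×10.5) is included at this height; Subtracting the remaining from the first: starting from the 14.5×18.5 cube, the r=12 cylinder at (14.5, 7.5) partially overlaps it — only the 192.09 mm² overlap (of its 447.24 mm²) is removed, clipping the outline; the 17×10.5 cube at (13.5, 0) misses the remaining region (no effect) — 1 connected region; the cube at (3, -2) is not intersected at this z (z outside [13.5, 20]); After the difference (first − rest): none of the subtracted shapes is present at this height, so the result so far is unchanged — 1 connected region. Overall, the cross-section is a single solid region. The nearest boundary edge runs (0.00, 0.00)→(0.00, 18.50); distance from the point to it = 0.60 mm. The point is inside the cross-section, 0.60 mm from the nearest boundary — within the 1.2 mm shell band (2 × 0.6).

shell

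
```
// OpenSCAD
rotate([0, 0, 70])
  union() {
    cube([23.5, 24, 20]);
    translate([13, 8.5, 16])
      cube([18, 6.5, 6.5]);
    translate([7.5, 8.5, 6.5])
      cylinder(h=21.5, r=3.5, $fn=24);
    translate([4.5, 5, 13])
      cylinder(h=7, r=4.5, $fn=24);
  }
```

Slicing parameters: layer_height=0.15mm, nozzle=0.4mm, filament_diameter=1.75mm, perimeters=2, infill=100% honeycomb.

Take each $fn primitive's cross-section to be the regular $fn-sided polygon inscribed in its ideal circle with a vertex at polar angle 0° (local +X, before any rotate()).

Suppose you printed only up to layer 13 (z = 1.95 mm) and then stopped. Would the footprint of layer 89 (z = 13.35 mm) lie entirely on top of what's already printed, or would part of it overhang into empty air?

entirely on top

Compare the two slices. At z = 1.95: the 23.5×24 cube contributes its full rectangle (area 564.00 mm²); the cube at (13, 8.5) does not reach this height (z outside [16, 22.5]); the cylinder at (7.5, 8.5) does not reach this height (z outside [6.5, 28]); the cylinder at (4.5, 5) is absent (z outside [13, 20]); Taking the union: only the 23.5×24 cube is present, so the union is just that shape — area = 564.00 mm²; (rotated 70° about Z; rotation is an isometry so areas/perimeters/island counts are preserved). At z = 13.35: the cube is present — its section is the full 23.5×24 rectangle (area 564.00 mm²); the cube at (13, 8.5) is absent (z outside [16, 22.5]); the r=3.5 cylinder at (7.5, 8.5) contributes a regular 24-gon of circumradius 3.5 (area = (24/2)·3.500²·sin(360°/24) = 38.05 mm²); the r=4.5 cylinder at (4.5, 5) contributes a regular 24-gon of circumradius 4.5 (area = (24/2)·4.500²·sin(360°/24) = 62.89 mm²); Combining (union): the regions partially overlap — summed areas 664.94 mm² minus the doubly-counted overlap 100.94 mm² gives 564.00 mm² — area = 564.00 mm²; (whole slice rotated 70° about Z — lengths, areas and connectivity unchanged). Checking containment: the cross-section at z = 13.35 is a subset of the cross-section at z = 1.95.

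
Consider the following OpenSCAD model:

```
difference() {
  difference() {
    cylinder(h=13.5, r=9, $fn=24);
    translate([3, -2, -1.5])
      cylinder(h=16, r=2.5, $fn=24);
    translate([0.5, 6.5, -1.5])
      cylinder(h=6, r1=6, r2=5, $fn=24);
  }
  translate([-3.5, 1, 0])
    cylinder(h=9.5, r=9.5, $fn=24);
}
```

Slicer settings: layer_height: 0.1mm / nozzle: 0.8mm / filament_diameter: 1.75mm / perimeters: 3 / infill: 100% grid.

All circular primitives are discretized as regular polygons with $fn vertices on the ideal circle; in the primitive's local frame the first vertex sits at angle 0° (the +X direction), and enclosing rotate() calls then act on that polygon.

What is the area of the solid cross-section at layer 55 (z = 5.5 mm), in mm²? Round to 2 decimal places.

52.53 mm²

At z = 5.5 mm: the cylinder: section is a regular 24-gon, circumradius r=9 (area = (24/2)·9.000²·sin(360°/24) = 251.57 mm²); the r=2.5 cylinder at (3, -2) gives a regular 24-gon of circumradius 2.5 (constant along its height) (area = (24/2)·2.500²·sin(360°/24) = 19.41 mm²); the cone at (0.5, 6.5) is not intersected at this z (z outside [-1.5, 4.5]); After the difference (first − rest): starting from the r=9 cylinder (251.57 mm²), the r=2.5 cylinder at (3, -2) lies wholly inside it (removes its full 19.41 mm² and its 15.66 mm outline becomes a hole wall) — area = 232.16 mm²; the r=9.5 cylinder at (-3.5, 1) contributes a regular 24-gon of circumradius 9.5 (area = (24/2)·9.500²·sin(360°/24) = 280.30 mm²); After the difference (first − rest): starting from that combined region (232.16 mm²), the r=9.5 cylinder at (-3.5, 1) partially overlaps it — only the 179.63 mm² overlap (of its 280.30 mm²) is removed, clipping the outline — area = 52.53 mm². Overall, the cross-section is a single solid region. Net area = 52.53 mm².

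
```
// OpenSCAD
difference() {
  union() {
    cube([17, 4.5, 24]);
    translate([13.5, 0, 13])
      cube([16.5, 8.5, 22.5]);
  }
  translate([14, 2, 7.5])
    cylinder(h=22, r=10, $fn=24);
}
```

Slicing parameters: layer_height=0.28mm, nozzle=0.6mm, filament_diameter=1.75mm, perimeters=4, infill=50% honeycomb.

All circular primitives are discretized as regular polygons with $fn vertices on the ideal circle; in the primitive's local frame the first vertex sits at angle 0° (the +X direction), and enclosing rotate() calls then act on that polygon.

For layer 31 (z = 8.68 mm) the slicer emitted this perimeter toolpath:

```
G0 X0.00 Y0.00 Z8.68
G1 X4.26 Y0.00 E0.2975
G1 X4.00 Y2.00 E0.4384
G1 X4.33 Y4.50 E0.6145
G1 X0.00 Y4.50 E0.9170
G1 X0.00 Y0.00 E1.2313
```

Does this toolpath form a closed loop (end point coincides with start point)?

yes

Start point (G0): (0.00, 0.00). End point (last G1): the path returns to the start — closed.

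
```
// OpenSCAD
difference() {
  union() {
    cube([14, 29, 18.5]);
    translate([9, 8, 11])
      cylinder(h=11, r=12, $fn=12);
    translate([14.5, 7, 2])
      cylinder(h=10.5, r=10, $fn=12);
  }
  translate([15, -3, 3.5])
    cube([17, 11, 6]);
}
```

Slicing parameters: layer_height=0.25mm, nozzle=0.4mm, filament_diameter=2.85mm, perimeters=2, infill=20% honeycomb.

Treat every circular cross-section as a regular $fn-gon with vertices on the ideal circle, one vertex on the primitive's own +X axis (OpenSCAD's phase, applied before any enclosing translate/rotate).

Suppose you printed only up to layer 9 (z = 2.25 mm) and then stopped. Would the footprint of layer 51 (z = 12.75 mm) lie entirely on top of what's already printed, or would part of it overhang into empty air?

Compare the two slices. At z = 2.25: the cube (footprint 14×29) is included at this height (area 406.00 mm²); the cylinder at (9, 8) is not intersected at this z (z outside [11, 22]); the r=10 cylinder at (14.5, 7) gives a regular 12-gon of circumradius 10 (constant along its height) (area = (12/2)·10.000²·sin(360°/12) = 300.00 mm²); Taking the union: the regions partially overlap — summed areas 706.00 mm² minus the doubly-counted overlap 128.50 mm² gives 577.50 mm² — area = 577.50 mm²; the cube at (15, -3) does not reach this height (z outside [3.5, 9.5]); Taking the first minus the rest: none of the subtracted shapes is present at this height, so that combined region is unchanged — area = 577.50 mm². At z = 12.75: the 14×29 cube contributes its full rectangle (area 406.00 mm²); the r=12 cylinder at (9, 8) gives a regular 12-gon of circumradius 12 (constant along its height) (area = (12/2)·12.000²·sin(360°/12) = 432.00 mm²); the cylinder at (14.5, 7) is not intersected at this z (z outside [2, 12.5]); Taking the union: the regions partially overlap — summed areas 838.00 mm² minus the doubly-counted overlap 262.32 mm² gives 575.68 mm² — area = 575.68 mm²; the cube at (15, -3) is not intersected at this z (z outside [3.5, 9.5]); Subtracting the remaining from the first: none of the subtracted shapes is present at this height, so that combined region is unchanged — area = 575.68 mm². Checking containment: at z = 12.75 the cross-section extends beyond the z = 2.25 cross-section by about 58.64 mm².

part overhangs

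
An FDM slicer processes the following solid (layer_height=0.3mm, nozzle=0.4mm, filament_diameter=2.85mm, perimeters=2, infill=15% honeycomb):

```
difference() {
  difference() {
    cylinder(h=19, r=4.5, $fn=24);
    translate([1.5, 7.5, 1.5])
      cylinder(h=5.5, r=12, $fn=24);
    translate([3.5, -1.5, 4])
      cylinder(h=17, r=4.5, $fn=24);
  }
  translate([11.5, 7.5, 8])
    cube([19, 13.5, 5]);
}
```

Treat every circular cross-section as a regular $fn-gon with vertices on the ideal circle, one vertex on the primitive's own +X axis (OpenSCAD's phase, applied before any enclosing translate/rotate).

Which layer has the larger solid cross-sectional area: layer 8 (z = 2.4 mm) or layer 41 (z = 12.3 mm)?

layer 41 (z = 12.3 mm)

Layer 8 (z = 2.4): the cylinder: section is a regular 24-gon, circumradius r=4.5 (area = (24/2)·4.500²·sin(360°/24) = 62.89 mm²); the r=12 cylinder at (1.5, 7.5) contributes a regular 24-gon of circumradius 12 (area = (24/2)·12.000²·sin(360°/24) = 447.24 mm²); the cylinder at (3.5, -1.5) is not intersected at this z (z outside [4, 21]); Taking the first minus the rest: starting from the r=4.5 cylinder (62.89 mm²), the r=12 cylinder at (1.5, 7.5) partially overlaps it — only the 62.47 mm² overlap (of its 447.24 mm²) is removed, clipping the outline — area = 0.42 mm²; the cube at (11.5, 7.5) does not reach this height (z outside [8, 13]); Taking the first minus the rest: none of the subtracted shapes is present at this height, so the result so far is unchanged — area = 0.42 mm². So its area = 0.42 mm². Layer 41 (z = 12.3): the r=4.5 cylinder contributes a regular 24-gon of circumradius 4.5 (area = (24/2)·4.500²·sin(360°/24) = 62.89 mm²); the cylinder at (1.5, 7.5) is absent (z outside [1.5, 7]); the r=4.5 cylinder at (3.5, -1.5) gives a regular 24-gon of circumradius 4.5 (constant along its height) (area = (24/2)·4.500²·sin(360°/24) = 62.89 mm²); Subtracting the remaining from the first: starting from the r=4.5 cylinder (62.89 mm²), the r=4.5 cylinder at (3.5, -1.5) partially overlaps it — only the 29.87 mm² overlap (of its 62.89 mm²) is removed, clipping the outline — area = 33.03 mm²; the cube at (11.5, 7.5) (footprint 19×13.5) is included at this height (area 256.50 mm²); Taking the first minus the rest: starting from that combined region (33.03 mm²), the 19×13.5 cube at (11.5, 7.5) misses the remaining region (no effect) — area = 33.03 mm². So its area = 33.03 mm². Layer 41 is larger (33.03 vs 0.42 mm²).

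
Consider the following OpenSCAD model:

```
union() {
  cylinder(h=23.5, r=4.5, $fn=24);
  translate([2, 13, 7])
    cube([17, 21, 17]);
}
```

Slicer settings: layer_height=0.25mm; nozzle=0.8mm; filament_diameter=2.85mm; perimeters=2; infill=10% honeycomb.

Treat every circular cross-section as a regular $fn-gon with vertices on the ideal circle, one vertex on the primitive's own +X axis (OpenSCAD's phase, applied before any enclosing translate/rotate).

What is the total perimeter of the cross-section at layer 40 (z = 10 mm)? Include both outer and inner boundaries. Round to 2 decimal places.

At z = 10 mm: the cylinder: section is a regular 24-gon, circumradius r=4.5 (perimeter = 2·24·4.500·sin(180°/24) = 28.19 mm); the 17×21 cube at (2, 13) contributes its full rectangle (perimeter 76.00 mm); Merging all regions: the 2 present regions are separate (no shared area or edge), so areas and boundary lengths simply add and each stays a separate island — boundary = 104.19 mm. Overall, the cross-section has 2 separate islands. Total boundary length (outer) = 104.19 mm.

104.19 mm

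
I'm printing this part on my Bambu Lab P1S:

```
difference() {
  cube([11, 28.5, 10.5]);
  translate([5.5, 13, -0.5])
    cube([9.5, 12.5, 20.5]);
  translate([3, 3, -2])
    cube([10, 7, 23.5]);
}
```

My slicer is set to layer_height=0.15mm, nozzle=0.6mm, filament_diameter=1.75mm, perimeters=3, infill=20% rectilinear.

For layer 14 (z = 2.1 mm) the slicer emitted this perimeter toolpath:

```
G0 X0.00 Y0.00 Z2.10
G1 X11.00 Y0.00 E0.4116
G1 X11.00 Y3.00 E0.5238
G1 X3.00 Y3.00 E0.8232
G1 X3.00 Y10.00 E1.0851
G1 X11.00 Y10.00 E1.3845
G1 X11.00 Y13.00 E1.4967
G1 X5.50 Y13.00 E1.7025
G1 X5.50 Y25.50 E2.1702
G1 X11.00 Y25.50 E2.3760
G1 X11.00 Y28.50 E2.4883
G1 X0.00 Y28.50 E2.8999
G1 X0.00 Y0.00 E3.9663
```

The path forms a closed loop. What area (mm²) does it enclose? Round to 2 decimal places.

Apply the shoelace formula to the sequence of (X, Y) vertices; enclosed area = 188.75 mm².

188.75 mm²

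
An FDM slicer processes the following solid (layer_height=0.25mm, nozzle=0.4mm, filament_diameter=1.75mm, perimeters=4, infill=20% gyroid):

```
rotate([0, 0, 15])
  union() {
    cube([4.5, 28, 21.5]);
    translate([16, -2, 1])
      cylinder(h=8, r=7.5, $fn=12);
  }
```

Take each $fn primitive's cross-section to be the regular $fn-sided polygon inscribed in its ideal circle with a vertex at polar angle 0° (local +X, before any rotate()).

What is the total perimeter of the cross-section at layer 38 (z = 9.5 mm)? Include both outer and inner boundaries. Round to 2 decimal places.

65.00 mm

At z = 9.5 mm: the 4.5×28 cube contributes its full rectangle (perimeter 65.00 mm); the cylinder at (16, -2) is not intersected at this z (z outside [1, 9]); Merging all regions: only the 4.5×28 cube is present, so the union is just that shape — boundary = 65.00 mm; (whole slice rotated 15° about Z — lengths, areas and connectivity unchanged). Overall, the cross-section is a single solid region. Total boundary length (outer) = 65.00 mm.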